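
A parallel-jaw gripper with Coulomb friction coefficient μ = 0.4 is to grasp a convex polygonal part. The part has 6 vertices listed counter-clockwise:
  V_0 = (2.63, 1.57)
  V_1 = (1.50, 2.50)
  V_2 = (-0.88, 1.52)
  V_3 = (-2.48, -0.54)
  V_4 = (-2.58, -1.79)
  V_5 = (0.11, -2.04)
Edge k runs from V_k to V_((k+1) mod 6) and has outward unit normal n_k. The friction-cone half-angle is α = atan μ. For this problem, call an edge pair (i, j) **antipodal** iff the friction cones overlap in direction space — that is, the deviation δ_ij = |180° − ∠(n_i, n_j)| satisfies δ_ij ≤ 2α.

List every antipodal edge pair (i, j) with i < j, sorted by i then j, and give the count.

count = 5; pairs: (0,4), (1,4), (1,5), (2,5), (3,5)

α = atan 0.4 = 21.80°;  2α = 43.60°
n_0 = (+0.6355, +0.7721)
n_1 = (-0.3807, +0.9247)
n_2 = (-0.7898, +0.6134)
n_3 = (-0.9968, +0.0797)
n_4 = (-0.0925, -0.9957)
n_5 = (+0.8200, -0.5724)
  (0,1): δ = 118.17°  ·
  (0,2): δ = 88.38°  ·
  (0,3): δ = 55.12°  ·
  (0,4): δ = 34.15°  ✓
  (0,5): δ = 94.54°  ·
  (1,2): δ = 150.22°  ·
  (1,3): δ = 116.95°  ·
  (1,4): δ = 27.69°  ✓
  (1,5): δ = 32.70°  ✓
  (2,3): δ = 146.74°  ·
  (2,4): δ = 57.47°  ·
  (2,5): δ = 2.92°  ✓
  (3,4): δ = 90.74°  ·
  (3,5): δ = 30.34°  ✓
  (4,5): δ = 119.61°  ·
antipodal pairs: 5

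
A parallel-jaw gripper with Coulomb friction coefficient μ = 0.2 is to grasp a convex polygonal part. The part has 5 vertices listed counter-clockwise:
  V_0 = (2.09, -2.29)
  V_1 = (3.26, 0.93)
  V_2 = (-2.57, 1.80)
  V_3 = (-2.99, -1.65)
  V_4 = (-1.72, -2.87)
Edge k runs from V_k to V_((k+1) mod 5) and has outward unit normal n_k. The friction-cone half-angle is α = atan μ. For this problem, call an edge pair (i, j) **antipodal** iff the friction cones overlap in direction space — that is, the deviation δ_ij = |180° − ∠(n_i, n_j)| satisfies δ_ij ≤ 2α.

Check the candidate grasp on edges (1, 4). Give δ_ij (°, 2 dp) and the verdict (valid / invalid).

δ = 17.14°, valid

α = atan 0.2 = 11.31°;  2α = 22.62°
edge 1: e_1 = (-5.83, +0.87);  n_1 = (+0.1476, +0.9890)
edge 4: e_4 = (+3.81, +0.58);  n_4 = (+0.1505, -0.9886)
∠(n_1, n_4) = 162.86°
δ = |180° − 162.86°| = 17.14°
17.14° ≤ 2α = 22.62°  →  valid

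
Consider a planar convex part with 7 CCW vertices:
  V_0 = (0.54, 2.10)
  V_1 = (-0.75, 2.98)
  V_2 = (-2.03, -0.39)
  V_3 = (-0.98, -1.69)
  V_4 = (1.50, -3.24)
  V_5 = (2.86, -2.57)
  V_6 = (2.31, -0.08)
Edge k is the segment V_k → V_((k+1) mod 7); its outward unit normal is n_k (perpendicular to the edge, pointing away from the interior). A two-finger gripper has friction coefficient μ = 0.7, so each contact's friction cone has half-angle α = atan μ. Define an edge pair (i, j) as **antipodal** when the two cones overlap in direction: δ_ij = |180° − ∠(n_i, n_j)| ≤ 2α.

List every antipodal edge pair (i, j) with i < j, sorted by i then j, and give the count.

count = 10; pairs: (0,2), (0,3), (0,4), (1,4), (1,5), (1,6), (2,5), (2,6), (3,5), (3,6)

α = atan 0.7 = 34.99°;  2α = 69.98°
n_0 = (+0.5635, +0.8261)
n_1 = (-0.9348, +0.3551)
n_2 = (-0.7779, -0.6283)
n_3 = (-0.5300, -0.8480)
n_4 = (+0.4419, -0.8971)
n_5 = (+0.9765, +0.2157)
n_6 = (+0.7763, +0.6303)
  (0,1): δ = 76.50°  ·
  (0,2): δ = 16.77°  ✓
  (0,3): δ = 2.30°  ✓
  (0,4): δ = 60.53°  ✓
  (0,5): δ = 136.76°  ·
  (0,6): δ = 163.37°  ·
  (1,2): δ = 120.27°  ·
  (1,3): δ = 101.21°  ·
  (1,4): δ = 42.98°  ✓
  (1,5): δ = 33.25°  ✓
  (1,6): δ = 59.87°  ✓
  (2,3): δ = 160.93°  ·
  (2,4): δ = 102.70°  ·
  (2,5): δ = 26.47°  ✓
  (2,6): δ = 0.15°  ✓
  (3,4): δ = 121.77°  ·
  (3,5): δ = 45.54°  ✓
  (3,6): δ = 18.92°  ✓
  (4,5): δ = 103.77°  ·
  (4,6): δ = 77.15°  ·
  (5,6): δ = 153.38°  ·
antipodal pairs: 10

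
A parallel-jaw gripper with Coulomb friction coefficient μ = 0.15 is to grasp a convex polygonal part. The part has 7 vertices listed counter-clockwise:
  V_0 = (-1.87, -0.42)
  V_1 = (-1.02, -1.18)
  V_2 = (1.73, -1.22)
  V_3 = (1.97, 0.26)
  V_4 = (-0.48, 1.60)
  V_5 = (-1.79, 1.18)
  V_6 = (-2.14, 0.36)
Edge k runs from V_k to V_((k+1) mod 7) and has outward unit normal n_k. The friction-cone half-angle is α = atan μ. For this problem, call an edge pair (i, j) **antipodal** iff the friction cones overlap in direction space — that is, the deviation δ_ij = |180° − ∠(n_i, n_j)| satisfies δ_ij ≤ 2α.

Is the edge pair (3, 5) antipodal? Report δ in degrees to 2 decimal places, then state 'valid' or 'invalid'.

α = atan 0.15 = 8.53°;  2α = 17.06°
edge 3: e_3 = (-2.45, +1.34);  n_3 = (+0.4799, +0.8773)
edge 5: e_5 = (-0.35, -0.82);  n_5 = (-0.9197, +0.3926)
∠(n_3, n_5) = 95.56°
δ = |180° − 95.56°| = 84.44°
84.44° > 2α = 17.06°  →  invalid

δ = 84.44°, invalid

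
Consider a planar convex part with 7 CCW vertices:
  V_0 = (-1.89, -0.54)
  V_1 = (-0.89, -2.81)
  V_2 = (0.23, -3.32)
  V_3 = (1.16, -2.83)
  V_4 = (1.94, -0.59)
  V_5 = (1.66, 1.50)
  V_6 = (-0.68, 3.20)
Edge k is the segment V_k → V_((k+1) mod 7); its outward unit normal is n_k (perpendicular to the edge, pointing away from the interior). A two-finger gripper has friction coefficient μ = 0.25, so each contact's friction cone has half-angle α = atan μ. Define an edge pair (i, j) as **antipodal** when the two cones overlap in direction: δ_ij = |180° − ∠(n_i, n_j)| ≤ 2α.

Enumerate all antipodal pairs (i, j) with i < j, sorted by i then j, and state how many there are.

count = 4; pairs: (0,4), (1,5), (3,6), (4,6)

α = atan 0.25 = 14.04°;  2α = 28.07°
n_0 = (-0.9151, -0.4031)
n_1 = (-0.4144, -0.9101)
n_2 = (+0.4661, -0.8847)
n_3 = (+0.9444, -0.3288)
n_4 = (+0.9911, +0.1328)
n_5 = (+0.5878, +0.8090)
n_6 = (-0.9514, +0.3078)
  (0,1): δ = 138.26°  ·
  (0,2): δ = 85.99°  ·
  (0,3): δ = 42.97°  ·
  (0,4): δ = 16.14°  ✓
  (0,5): δ = 30.23°  ·
  (0,6): δ = 138.30°  ·
  (1,2): δ = 127.73°  ·
  (1,3): δ = 84.72°  ·
  (1,4): δ = 57.89°  ·
  (1,5): δ = 11.52°  ✓
  (1,6): δ = 96.55°  ·
  (2,3): δ = 136.98°  ·
  (2,4): δ = 110.15°  ·
  (2,5): δ = 63.78°  ·
  (2,6): δ = 44.29°  ·
  (3,4): δ = 153.17°  ·
  (3,5): δ = 106.80°  ·
  (3,6): δ = 1.27°  ✓
  (4,5): δ = 133.63°  ·
  (4,6): δ = 25.56°  ✓
  (5,6): δ = 71.93°  ·
antipodal pairs: 4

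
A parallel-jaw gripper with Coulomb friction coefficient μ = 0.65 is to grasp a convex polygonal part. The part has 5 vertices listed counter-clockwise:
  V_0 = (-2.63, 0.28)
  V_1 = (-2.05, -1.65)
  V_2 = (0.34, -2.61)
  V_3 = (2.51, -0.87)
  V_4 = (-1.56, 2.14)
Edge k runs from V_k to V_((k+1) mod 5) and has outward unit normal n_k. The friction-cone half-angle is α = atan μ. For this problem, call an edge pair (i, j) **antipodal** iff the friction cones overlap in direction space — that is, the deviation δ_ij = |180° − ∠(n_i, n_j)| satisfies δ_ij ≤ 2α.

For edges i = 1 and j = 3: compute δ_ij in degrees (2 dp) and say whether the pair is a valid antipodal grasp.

α = atan 0.65 = 33.02°;  2α = 66.05°
edge 1: e_1 = (+2.39, -0.96);  n_1 = (-0.3727, -0.9279)
edge 3: e_3 = (-4.07, +3.01);  n_3 = (+0.5946, +0.8040)
∠(n_1, n_3) = 165.40°
δ = |180° − 165.40°| = 14.60°
14.60° ≤ 2α = 66.05°  →  valid

δ = 14.60°, valid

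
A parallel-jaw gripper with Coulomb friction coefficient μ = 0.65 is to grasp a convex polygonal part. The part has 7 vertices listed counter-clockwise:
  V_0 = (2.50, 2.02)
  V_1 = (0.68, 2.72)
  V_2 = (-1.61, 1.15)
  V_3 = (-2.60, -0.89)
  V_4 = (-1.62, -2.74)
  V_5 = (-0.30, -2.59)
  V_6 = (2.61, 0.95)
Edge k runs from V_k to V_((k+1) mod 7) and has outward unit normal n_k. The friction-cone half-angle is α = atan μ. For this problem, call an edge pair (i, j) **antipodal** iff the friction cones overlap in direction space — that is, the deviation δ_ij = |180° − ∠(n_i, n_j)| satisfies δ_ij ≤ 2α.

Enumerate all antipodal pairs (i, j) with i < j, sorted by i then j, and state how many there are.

count = 9; pairs: (0,3), (0,4), (1,4), (1,5), (1,6), (2,4), (2,5), (2,6), (3,6)

α = atan 0.65 = 33.02°;  2α = 66.05°
n_0 = (+0.3590, +0.9333)
n_1 = (-0.5655, +0.8248)
n_2 = (-0.8997, +0.4366)
n_3 = (-0.8837, -0.4681)
n_4 = (+0.1129, -0.9936)
n_5 = (+0.7725, -0.6350)
n_6 = (+0.9948, +0.1023)
  (0,1): δ = 124.53°  ·
  (0,2): δ = 94.85°  ·
  (0,3): δ = 41.05°  ✓
  (0,4): δ = 27.52°  ✓
  (0,5): δ = 71.62°  ·
  (0,6): δ = 116.91°  ·
  (1,2): δ = 150.32°  ·
  (1,3): δ = 96.52°  ·
  (1,4): δ = 27.95°  ✓
  (1,5): δ = 16.14°  ✓
  (1,6): δ = 61.44°  ✓
  (2,3): δ = 126.20°  ·
  (2,4): δ = 57.63°  ✓
  (2,5): δ = 13.53°  ✓
  (2,6): δ = 31.76°  ✓
  (3,4): δ = 111.43°  ·
  (3,5): δ = 67.33°  ·
  (3,6): δ = 22.04°  ✓
  (4,5): δ = 135.90°  ·
  (4,6): δ = 90.61°  ·
  (5,6): δ = 134.71°  ·
antipodal pairs: 9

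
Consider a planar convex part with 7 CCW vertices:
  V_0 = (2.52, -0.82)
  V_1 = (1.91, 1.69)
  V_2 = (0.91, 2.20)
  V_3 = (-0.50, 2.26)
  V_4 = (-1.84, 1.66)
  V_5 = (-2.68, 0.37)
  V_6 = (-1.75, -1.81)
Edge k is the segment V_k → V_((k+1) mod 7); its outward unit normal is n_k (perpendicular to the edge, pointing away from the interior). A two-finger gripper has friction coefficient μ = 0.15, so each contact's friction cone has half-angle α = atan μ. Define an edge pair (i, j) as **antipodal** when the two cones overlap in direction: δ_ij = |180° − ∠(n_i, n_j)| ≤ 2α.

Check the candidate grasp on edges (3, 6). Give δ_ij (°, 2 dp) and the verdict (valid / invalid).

α = atan 0.15 = 8.53°;  2α = 17.06°
edge 3: e_3 = (-1.34, -0.60);  n_3 = (-0.4087, +0.9127)
edge 6: e_6 = (+4.27, +0.99);  n_6 = (+0.2259, -0.9742)
∠(n_3, n_6) = 168.93°
δ = |180° − 168.93°| = 11.07°
11.07° ≤ 2α = 17.06°  →  valid

δ = 11.07°, valid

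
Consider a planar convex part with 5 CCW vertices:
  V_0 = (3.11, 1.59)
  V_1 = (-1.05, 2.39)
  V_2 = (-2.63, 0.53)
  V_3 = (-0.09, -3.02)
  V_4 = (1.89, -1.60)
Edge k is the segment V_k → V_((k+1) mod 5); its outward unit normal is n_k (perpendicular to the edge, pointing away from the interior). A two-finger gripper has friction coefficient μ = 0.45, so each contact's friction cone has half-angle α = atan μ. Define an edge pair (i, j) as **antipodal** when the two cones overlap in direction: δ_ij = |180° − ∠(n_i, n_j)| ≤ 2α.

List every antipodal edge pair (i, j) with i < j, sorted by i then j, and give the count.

count = 4; pairs: (0,2), (0,3), (1,3), (1,4)

α = atan 0.45 = 24.23°;  2α = 48.46°
n_0 = (+0.1888, +0.9820)
n_1 = (-0.7621, +0.6474)
n_2 = (-0.8133, -0.5819)
n_3 = (+0.5828, -0.8126)
n_4 = (+0.9340, -0.3572)
  (0,1): δ = 119.46°  ·
  (0,2): δ = 43.53°  ✓
  (0,3): δ = 46.53°  ✓
  (0,4): δ = 79.96°  ·
  (1,2): δ = 104.07°  ·
  (1,3): δ = 14.01°  ✓
  (1,4): δ = 19.42°  ✓
  (2,3): δ = 89.94°  ·
  (2,4): δ = 56.51°  ·
  (3,4): δ = 146.58°  ·
antipodal pairs: 4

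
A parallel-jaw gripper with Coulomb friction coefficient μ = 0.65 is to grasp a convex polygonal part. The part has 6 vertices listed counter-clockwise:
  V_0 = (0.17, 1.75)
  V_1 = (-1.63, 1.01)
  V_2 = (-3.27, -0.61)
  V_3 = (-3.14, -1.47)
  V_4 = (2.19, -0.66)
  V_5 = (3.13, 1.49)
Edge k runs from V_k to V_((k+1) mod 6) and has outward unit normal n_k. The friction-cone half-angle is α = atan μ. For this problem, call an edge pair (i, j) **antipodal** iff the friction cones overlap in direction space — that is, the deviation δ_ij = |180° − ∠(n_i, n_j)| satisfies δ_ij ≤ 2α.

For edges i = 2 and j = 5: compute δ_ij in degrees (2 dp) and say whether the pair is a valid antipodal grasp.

α = atan 0.65 = 33.02°;  2α = 66.05°
edge 2: e_2 = (+0.13, -0.86);  n_2 = (-0.9888, -0.1495)
edge 5: e_5 = (-2.96, +0.26);  n_5 = (+0.0875, +0.9962)
∠(n_2, n_5) = 103.62°
δ = |180° − 103.62°| = 76.38°
76.38° > 2α = 66.05°  →  invalid

δ = 76.38°, invalid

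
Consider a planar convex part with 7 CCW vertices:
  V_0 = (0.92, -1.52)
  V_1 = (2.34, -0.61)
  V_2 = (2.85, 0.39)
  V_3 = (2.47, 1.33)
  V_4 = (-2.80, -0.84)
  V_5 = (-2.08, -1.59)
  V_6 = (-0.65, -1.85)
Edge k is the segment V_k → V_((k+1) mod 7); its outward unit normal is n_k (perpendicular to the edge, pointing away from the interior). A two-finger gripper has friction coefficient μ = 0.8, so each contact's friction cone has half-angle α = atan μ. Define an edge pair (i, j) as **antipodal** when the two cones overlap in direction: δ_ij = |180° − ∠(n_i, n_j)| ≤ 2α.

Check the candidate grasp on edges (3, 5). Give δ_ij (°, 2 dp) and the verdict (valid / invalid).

α = atan 0.8 = 38.66°;  2α = 77.32°
edge 3: e_3 = (-5.27, -2.17);  n_3 = (-0.3807, +0.9247)
edge 5: e_5 = (+1.43, -0.26);  n_5 = (-0.1789, -0.9839)
∠(n_3, n_5) = 147.32°
δ = |180° − 147.32°| = 32.68°
32.68° ≤ 2α = 77.32°  →  valid

δ = 32.68°, valid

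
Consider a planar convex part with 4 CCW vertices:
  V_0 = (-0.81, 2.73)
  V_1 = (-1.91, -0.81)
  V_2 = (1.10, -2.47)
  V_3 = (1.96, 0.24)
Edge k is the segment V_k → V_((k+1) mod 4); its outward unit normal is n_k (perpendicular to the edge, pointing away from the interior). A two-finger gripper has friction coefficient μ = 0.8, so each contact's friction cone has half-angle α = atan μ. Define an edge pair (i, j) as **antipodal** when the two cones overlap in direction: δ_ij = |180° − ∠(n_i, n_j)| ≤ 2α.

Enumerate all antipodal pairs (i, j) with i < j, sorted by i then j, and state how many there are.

count = 3; pairs: (0,2), (0,3), (1,3)

α = atan 0.8 = 38.66°;  2α = 77.32°
n_0 = (-0.9550, +0.2967)
n_1 = (-0.4829, -0.8757)
n_2 = (+0.9532, -0.3025)
n_3 = (+0.6685, +0.7437)
  (0,1): δ = 101.61°  ·
  (0,2): δ = 0.34°  ✓
  (0,3): δ = 65.31°  ✓
  (1,2): δ = 78.73°  ·
  (1,3): δ = 13.08°  ✓
  (2,3): δ = 114.35°  ·
antipodal pairs: 3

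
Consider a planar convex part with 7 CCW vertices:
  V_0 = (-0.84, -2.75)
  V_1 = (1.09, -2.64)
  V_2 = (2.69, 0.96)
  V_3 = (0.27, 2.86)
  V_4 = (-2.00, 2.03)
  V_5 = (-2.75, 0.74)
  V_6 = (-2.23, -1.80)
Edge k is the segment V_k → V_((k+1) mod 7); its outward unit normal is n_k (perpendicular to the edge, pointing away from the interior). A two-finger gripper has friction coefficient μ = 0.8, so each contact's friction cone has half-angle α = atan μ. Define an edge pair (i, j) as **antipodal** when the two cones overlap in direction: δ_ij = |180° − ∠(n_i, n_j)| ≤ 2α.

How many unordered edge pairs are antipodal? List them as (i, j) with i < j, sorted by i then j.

α = atan 0.8 = 38.66°;  2α = 77.32°
n_0 = (+0.0569, -0.9984)
n_1 = (+0.9138, -0.4061)
n_2 = (+0.6175, +0.7865)
n_3 = (-0.3434, +0.9392)
n_4 = (-0.8645, +0.5026)
n_5 = (-0.9797, -0.2006)
n_6 = (-0.5643, -0.8256)
  (0,1): δ = 117.22°  ·
  (0,2): δ = 41.40°  ✓
  (0,3): δ = 16.82°  ✓
  (0,4): δ = 56.56°  ✓
  (0,5): δ = 98.31°  ·
  (0,6): δ = 142.39°  ·
  (1,2): δ = 104.17°  ·
  (1,3): δ = 45.95°  ✓
  (1,4): δ = 6.21°  ✓
  (1,5): δ = 35.53°  ✓
  (1,6): δ = 79.61°  ·
  (2,3): δ = 121.78°  ·
  (2,4): δ = 82.04°  ·
  (2,5): δ = 40.29°  ✓
  (2,6): δ = 3.79°  ✓
  (3,4): δ = 140.26°  ·
  (3,5): δ = 98.51°  ·
  (3,6): δ = 54.44°  ✓
  (4,5): δ = 138.26°  ·
  (4,6): δ = 94.18°  ·
  (5,6): δ = 135.92°  ·
antipodal pairs: 9

count = 9; pairs: (0,2), (0,3), (0,4), (1,3), (1,4), (1,5), (2,5), (2,6), (3,6)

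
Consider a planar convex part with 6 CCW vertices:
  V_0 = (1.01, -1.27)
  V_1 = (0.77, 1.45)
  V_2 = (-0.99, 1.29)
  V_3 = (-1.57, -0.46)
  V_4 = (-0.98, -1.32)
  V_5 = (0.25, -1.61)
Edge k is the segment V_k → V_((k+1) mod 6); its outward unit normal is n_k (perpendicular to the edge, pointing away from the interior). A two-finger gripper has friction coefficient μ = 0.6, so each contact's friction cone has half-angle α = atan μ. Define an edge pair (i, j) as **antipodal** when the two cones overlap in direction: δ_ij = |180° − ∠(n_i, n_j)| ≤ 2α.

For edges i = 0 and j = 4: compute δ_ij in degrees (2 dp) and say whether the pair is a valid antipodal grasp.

δ = 71.69°, invalid

α = atan 0.6 = 30.96°;  2α = 61.93°
edge 0: e_0 = (-0.24, +2.72);  n_0 = (+0.9961, +0.0879)
edge 4: e_4 = (+1.23, -0.29);  n_4 = (-0.2295, -0.9733)
∠(n_0, n_4) = 108.31°
δ = |180° − 108.31°| = 71.69°
71.69° > 2α = 61.93°  →  invalid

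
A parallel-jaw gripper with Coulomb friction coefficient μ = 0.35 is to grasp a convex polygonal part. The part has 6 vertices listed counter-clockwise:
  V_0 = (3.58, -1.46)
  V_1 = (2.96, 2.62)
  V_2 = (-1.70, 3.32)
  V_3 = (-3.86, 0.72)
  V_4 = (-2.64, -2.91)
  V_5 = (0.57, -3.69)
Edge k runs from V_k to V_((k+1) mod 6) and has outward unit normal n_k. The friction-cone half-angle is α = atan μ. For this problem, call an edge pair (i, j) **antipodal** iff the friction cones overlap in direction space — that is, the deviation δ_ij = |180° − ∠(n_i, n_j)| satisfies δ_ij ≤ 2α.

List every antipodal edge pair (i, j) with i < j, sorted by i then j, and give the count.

count = 3; pairs: (0,3), (1,4), (2,5)

α = atan 0.35 = 19.29°;  2α = 38.58°
n_0 = (+0.9887, +0.1502)
n_1 = (+0.1485, +0.9889)
n_2 = (-0.7692, +0.6390)
n_3 = (-0.9479, -0.3186)
n_4 = (-0.2361, -0.9717)
n_5 = (+0.5953, -0.8035)
  (0,1): δ = 107.18°  ·
  (0,2): δ = 48.36°  ·
  (0,3): δ = 9.94°  ✓
  (0,4): δ = 67.70°  ·
  (0,5): δ = 117.89°  ·
  (1,2): δ = 121.18°  ·
  (1,3): δ = 62.88°  ·
  (1,4): δ = 5.11°  ✓
  (1,5): δ = 45.08°  ·
  (2,3): δ = 121.70°  ·
  (2,4): δ = 63.94°  ·
  (2,5): δ = 13.75°  ✓
  (3,4): δ = 122.23°  ·
  (3,5): δ = 72.04°  ·
  (4,5): δ = 129.81°  ·
antipodal pairs: 3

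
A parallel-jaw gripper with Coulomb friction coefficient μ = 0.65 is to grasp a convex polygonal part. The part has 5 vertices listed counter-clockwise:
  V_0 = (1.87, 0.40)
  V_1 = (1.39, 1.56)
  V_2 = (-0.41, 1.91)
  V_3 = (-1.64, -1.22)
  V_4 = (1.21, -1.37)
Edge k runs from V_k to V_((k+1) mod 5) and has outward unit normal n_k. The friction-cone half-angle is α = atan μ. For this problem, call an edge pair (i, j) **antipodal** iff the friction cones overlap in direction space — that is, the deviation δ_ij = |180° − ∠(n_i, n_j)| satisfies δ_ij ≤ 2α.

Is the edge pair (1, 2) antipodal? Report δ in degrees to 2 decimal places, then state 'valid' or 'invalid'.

δ = 100.45°, invalid

α = atan 0.65 = 33.02°;  2α = 66.05°
edge 1: e_1 = (-1.80, +0.35);  n_1 = (+0.1909, +0.9816)
edge 2: e_2 = (-1.23, -3.13);  n_2 = (-0.9307, +0.3657)
∠(n_1, n_2) = 79.55°
δ = |180° − 79.55°| = 100.45°
100.45° > 2α = 66.05°  →  invalid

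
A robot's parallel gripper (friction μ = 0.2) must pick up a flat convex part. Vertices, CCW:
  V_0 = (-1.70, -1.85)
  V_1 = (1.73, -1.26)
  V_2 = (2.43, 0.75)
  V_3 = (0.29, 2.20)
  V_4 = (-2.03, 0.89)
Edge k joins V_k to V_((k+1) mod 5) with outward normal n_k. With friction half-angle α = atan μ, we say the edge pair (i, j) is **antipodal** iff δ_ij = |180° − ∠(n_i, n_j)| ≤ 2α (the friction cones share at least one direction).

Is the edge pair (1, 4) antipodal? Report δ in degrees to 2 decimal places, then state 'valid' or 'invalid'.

α = atan 0.2 = 11.31°;  2α = 22.62°
edge 1: e_1 = (+0.70, +2.01);  n_1 = (+0.9444, -0.3289)
edge 4: e_4 = (+0.33, -2.74);  n_4 = (-0.9928, -0.1196)
∠(n_1, n_4) = 153.93°
δ = |180° − 153.93°| = 26.07°
26.07° > 2α = 22.62°  →  invalid

δ = 26.07°, invalid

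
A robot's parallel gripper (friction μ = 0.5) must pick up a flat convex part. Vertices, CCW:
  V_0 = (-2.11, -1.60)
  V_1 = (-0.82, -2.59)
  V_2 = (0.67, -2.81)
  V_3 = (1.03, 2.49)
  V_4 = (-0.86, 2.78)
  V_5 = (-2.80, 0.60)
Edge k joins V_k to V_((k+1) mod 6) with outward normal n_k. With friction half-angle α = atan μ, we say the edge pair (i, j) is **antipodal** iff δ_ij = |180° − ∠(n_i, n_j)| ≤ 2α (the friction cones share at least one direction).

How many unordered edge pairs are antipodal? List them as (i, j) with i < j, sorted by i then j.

count = 4; pairs: (0,3), (1,3), (2,4), (2,5)

α = atan 0.5 = 26.57°;  2α = 53.13°
n_0 = (-0.6088, -0.7933)
n_1 = (-0.1461, -0.9893)
n_2 = (+0.9977, -0.0678)
n_3 = (+0.1517, +0.9884)
n_4 = (-0.7470, +0.6648)
n_5 = (-0.9542, -0.2993)
  (0,1): δ = 150.89°  ·
  (0,2): δ = 56.38°  ·
  (0,3): δ = 28.78°  ✓
  (0,4): δ = 85.84°  ·
  (0,5): δ = 144.92°  ·
  (1,2): δ = 85.49°  ·
  (1,3): δ = 0.32°  ✓
  (1,4): δ = 56.73°  ·
  (1,5): δ = 115.81°  ·
  (2,3): δ = 94.84°  ·
  (2,4): δ = 37.78°  ✓
  (2,5): δ = 21.30°  ✓
  (3,4): δ = 122.94°  ·
  (3,5): δ = 63.86°  ·
  (4,5): δ = 120.92°  ·
antipodal pairs: 4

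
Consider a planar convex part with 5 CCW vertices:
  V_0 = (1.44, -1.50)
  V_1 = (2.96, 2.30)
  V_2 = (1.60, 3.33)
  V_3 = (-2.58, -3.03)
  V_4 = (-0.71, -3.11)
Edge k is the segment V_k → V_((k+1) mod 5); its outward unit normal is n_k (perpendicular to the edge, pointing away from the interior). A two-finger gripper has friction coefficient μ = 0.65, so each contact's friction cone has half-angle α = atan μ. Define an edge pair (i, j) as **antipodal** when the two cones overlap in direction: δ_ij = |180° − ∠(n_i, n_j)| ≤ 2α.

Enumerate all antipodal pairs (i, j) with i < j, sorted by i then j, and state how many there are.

count = 4; pairs: (0,2), (1,3), (2,3), (2,4)

α = atan 0.65 = 33.02°;  2α = 66.05°
n_0 = (+0.9285, -0.3714)
n_1 = (+0.6037, +0.7972)
n_2 = (-0.8357, +0.5492)
n_3 = (-0.0427, -0.9991)
n_4 = (+0.5994, -0.8004)
  (0,1): δ = 105.34°  ·
  (0,2): δ = 11.51°  ✓
  (0,3): δ = 109.35°  ·
  (0,4): δ = 148.63°  ·
  (1,2): δ = 86.18°  ·
  (1,3): δ = 34.69°  ✓
  (1,4): δ = 73.97°  ·
  (2,3): δ = 59.14°  ✓
  (2,4): δ = 19.86°  ✓
  (3,4): δ = 140.72°  ·
antipodal pairs: 4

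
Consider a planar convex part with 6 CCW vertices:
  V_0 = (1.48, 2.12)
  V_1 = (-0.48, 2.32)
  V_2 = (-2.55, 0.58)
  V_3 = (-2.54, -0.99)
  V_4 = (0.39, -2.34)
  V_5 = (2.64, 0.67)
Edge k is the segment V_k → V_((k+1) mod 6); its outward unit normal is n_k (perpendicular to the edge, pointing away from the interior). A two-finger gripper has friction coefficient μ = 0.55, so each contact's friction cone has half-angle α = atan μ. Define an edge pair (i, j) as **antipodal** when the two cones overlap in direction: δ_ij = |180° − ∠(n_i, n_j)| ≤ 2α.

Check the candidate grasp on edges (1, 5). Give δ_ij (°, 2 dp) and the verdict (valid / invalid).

δ = 88.61°, invalid

α = atan 0.55 = 28.81°;  2α = 57.62°
edge 1: e_1 = (-2.07, -1.74);  n_1 = (-0.6435, +0.7655)
edge 5: e_5 = (-1.16, +1.45);  n_5 = (+0.7809, +0.6247)
∠(n_1, n_5) = 91.39°
δ = |180° − 91.39°| = 88.61°
88.61° > 2α = 57.62°  →  invalid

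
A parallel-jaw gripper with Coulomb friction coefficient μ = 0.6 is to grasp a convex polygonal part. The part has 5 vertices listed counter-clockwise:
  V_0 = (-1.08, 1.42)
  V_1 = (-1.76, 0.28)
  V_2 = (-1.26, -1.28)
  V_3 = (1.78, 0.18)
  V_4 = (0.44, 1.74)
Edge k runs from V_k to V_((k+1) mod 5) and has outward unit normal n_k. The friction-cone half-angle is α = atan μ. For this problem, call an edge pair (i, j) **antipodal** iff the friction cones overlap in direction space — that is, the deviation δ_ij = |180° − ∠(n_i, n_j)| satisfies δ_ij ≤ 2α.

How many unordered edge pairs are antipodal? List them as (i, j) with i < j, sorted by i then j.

count = 3; pairs: (0,2), (1,3), (2,4)

α = atan 0.6 = 30.96°;  2α = 61.93°
n_0 = (-0.8588, +0.5123)
n_1 = (-0.9523, -0.3052)
n_2 = (+0.4329, -0.9014)
n_3 = (+0.7586, +0.6516)
n_4 = (-0.2060, +0.9785)
  (0,1): δ = 131.41°  ·
  (0,2): δ = 33.53°  ✓
  (0,3): δ = 71.48°  ·
  (0,4): δ = 132.70°  ·
  (1,2): δ = 82.12°  ·
  (1,3): δ = 22.89°  ✓
  (1,4): δ = 84.12°  ·
  (2,3): δ = 74.99°  ·
  (2,4): δ = 13.76°  ✓
  (3,4): δ = 118.77°  ·
antipodal pairs: 3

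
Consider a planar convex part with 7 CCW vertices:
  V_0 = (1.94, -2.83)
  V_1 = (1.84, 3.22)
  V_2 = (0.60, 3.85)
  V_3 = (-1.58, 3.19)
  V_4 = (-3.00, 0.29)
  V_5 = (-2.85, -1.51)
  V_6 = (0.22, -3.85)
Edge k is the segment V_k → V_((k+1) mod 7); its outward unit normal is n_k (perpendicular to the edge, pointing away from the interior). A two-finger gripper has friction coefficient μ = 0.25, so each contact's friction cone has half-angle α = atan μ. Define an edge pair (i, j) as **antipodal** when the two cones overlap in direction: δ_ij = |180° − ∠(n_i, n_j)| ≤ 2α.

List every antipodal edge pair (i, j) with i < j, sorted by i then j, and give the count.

count = 4; pairs: (0,3), (0,4), (1,5), (2,6)

α = atan 0.25 = 14.04°;  2α = 28.07°
n_0 = (+0.9999, +0.0165)
n_1 = (+0.4530, +0.8915)
n_2 = (-0.2898, +0.9571)
n_3 = (-0.8981, +0.4398)
n_4 = (-0.9965, -0.0830)
n_5 = (-0.6062, -0.7953)
n_6 = (+0.5101, -0.8601)
  (0,1): δ = 117.88°  ·
  (0,2): δ = 74.10°  ·
  (0,3): δ = 27.04°  ✓
  (0,4): δ = 3.82°  ✓
  (0,5): δ = 51.74°  ·
  (0,6): δ = 119.72°  ·
  (1,2): δ = 136.22°  ·
  (1,3): δ = 89.16°  ·
  (1,4): δ = 58.30°  ·
  (1,5): δ = 10.38°  ✓
  (1,6): δ = 57.60°  ·
  (2,3): δ = 132.93°  ·
  (2,4): δ = 102.08°  ·
  (2,5): δ = 54.16°  ·
  (2,6): δ = 13.83°  ✓
  (3,4): δ = 149.15°  ·
  (3,5): δ = 101.23°  ·
  (3,6): δ = 33.24°  ·
  (4,5): δ = 132.08°  ·
  (4,6): δ = 64.09°  ·
  (5,6): δ = 112.02°  ·
antipodal pairs: 4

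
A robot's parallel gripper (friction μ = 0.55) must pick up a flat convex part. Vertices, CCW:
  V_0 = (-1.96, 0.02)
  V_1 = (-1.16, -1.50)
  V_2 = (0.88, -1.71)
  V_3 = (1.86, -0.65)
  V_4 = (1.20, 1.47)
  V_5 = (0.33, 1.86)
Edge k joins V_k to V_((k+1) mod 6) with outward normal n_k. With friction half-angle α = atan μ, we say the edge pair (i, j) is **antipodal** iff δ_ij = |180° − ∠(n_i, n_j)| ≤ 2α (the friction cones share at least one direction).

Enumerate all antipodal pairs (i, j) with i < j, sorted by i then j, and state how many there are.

α = atan 0.55 = 28.81°;  2α = 57.62°
n_0 = (-0.8849, -0.4657)
n_1 = (-0.1024, -0.9947)
n_2 = (+0.7343, -0.6789)
n_3 = (+0.9548, +0.2972)
n_4 = (+0.4091, +0.9125)
n_5 = (-0.6264, +0.7795)
  (0,1): δ = 123.64°  ·
  (0,2): δ = 70.51°  ·
  (0,3): δ = 10.47°  ✓
  (0,4): δ = 38.10°  ✓
  (0,5): δ = 101.02°  ·
  (1,2): δ = 126.88°  ·
  (1,3): δ = 66.83°  ·
  (1,4): δ = 18.27°  ✓
  (1,5): δ = 44.66°  ✓
  (2,3): δ = 119.95°  ·
  (2,4): δ = 71.39°  ·
  (2,5): δ = 8.46°  ✓
  (3,4): δ = 131.44°  ·
  (3,5): δ = 68.51°  ·
  (4,5): δ = 117.07°  ·
antipodal pairs: 5

count = 5; pairs: (0,3), (0,4), (1,4), (1,5), (2,5)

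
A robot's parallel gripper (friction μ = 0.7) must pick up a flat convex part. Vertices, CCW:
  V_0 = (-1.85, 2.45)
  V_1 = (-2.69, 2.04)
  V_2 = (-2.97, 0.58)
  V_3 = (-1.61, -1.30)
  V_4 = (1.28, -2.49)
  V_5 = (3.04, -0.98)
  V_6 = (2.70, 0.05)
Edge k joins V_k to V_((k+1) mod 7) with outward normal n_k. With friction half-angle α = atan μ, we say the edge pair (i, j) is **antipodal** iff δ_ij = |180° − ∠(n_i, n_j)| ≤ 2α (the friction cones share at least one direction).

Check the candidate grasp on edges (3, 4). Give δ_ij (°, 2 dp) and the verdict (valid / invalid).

δ = 116.99°, invalid

α = atan 0.7 = 34.99°;  2α = 69.98°
edge 3: e_3 = (+2.89, -1.19);  n_3 = (-0.3807, -0.9247)
edge 4: e_4 = (+1.76, +1.51);  n_4 = (+0.6511, -0.7590)
∠(n_3, n_4) = 63.01°
δ = |180° − 63.01°| = 116.99°
116.99° > 2α = 69.98°  →  invalid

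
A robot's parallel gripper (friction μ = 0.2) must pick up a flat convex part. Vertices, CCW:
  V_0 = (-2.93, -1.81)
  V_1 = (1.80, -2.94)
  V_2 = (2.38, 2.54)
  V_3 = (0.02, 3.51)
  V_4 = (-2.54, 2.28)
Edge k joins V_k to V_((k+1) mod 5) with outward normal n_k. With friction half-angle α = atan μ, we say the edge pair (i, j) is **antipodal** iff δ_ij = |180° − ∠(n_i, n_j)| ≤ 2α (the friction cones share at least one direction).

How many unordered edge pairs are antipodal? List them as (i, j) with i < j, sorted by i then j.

count = 2; pairs: (0,2), (1,4)

α = atan 0.2 = 11.31°;  2α = 22.62°
n_0 = (-0.2324, -0.9726)
n_1 = (+0.9944, -0.1053)
n_2 = (+0.3802, +0.9249)
n_3 = (-0.4331, +0.9014)
n_4 = (-0.9955, +0.0949)
  (0,1): δ = 82.61°  ·
  (0,2): δ = 8.91°  ✓
  (0,3): δ = 39.10°  ·
  (0,4): δ = 97.99°  ·
  (1,2): δ = 106.30°  ·
  (1,3): δ = 58.30°  ·
  (1,4): δ = 0.59°  ✓
  (2,3): δ = 131.99°  ·
  (2,4): δ = 73.10°  ·
  (3,4): δ = 121.11°  ·
antipodal pairs: 2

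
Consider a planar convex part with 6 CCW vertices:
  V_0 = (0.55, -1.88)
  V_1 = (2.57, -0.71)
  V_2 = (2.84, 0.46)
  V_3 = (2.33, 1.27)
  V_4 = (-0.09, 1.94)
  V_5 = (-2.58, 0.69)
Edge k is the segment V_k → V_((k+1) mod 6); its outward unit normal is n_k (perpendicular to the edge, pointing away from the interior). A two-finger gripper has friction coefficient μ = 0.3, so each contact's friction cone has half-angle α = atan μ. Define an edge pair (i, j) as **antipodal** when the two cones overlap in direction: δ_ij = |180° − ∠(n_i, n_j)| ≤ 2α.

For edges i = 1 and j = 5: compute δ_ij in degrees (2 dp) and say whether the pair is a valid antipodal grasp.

δ = 63.61°, invalid

α = atan 0.3 = 16.70°;  2α = 33.40°
edge 1: e_1 = (+0.27, +1.17);  n_1 = (+0.9744, -0.2249)
edge 5: e_5 = (+3.13, -2.57);  n_5 = (-0.6346, -0.7729)
∠(n_1, n_5) = 116.39°
δ = |180° − 116.39°| = 63.61°
63.61° > 2α = 33.40°  →  invalid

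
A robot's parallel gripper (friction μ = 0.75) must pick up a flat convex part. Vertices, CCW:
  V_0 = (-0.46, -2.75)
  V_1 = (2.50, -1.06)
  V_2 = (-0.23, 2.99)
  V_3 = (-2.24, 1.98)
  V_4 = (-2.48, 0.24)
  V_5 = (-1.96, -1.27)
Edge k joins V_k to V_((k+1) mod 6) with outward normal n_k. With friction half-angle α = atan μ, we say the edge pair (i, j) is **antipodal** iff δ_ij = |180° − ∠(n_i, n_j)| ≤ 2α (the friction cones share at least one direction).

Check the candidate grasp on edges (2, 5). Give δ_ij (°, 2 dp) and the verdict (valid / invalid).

δ = 71.29°, valid

α = atan 0.75 = 36.87°;  2α = 73.74°
edge 2: e_2 = (-2.01, -1.01);  n_2 = (-0.4490, +0.8935)
edge 5: e_5 = (+1.50, -1.48);  n_5 = (-0.7023, -0.7118)
∠(n_2, n_5) = 108.71°
δ = |180° − 108.71°| = 71.29°
71.29° ≤ 2α = 73.74°  →  valid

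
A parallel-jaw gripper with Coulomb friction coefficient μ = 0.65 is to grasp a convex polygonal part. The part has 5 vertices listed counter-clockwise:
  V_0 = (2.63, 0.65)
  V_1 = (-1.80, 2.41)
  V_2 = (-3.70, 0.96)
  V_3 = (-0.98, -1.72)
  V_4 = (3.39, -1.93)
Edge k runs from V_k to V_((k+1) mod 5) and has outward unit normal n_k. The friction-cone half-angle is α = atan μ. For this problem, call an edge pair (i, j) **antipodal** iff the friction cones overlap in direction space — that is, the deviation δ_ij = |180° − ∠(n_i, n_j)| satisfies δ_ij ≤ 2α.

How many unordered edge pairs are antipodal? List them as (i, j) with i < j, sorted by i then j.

α = atan 0.65 = 33.02°;  2α = 66.05°
n_0 = (+0.3692, +0.9293)
n_1 = (-0.6067, +0.7950)
n_2 = (-0.7018, -0.7123)
n_3 = (-0.0480, -0.9988)
n_4 = (+0.9592, +0.2826)
  (0,1): δ = 120.98°  ·
  (0,2): δ = 22.91°  ✓
  (0,3): δ = 18.92°  ✓
  (0,4): δ = 128.08°  ·
  (1,2): δ = 81.92°  ·
  (1,3): δ = 40.10°  ✓
  (1,4): δ = 69.06°  ·
  (2,3): δ = 138.18°  ·
  (2,4): δ = 29.01°  ✓
  (3,4): δ = 70.84°  ·
antipodal pairs: 4

count = 4; pairs: (0,2), (0,3), (1,3), (2,4)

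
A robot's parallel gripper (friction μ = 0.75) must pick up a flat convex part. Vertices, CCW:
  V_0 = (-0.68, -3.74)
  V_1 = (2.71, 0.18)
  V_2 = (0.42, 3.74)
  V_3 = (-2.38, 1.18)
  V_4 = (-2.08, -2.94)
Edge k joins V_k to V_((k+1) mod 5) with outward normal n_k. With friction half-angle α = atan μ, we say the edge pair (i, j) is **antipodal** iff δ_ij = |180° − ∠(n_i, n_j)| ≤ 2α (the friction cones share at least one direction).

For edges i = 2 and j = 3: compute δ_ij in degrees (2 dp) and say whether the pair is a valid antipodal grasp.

δ = 128.27°, invalid

α = atan 0.75 = 36.87°;  2α = 73.74°
edge 2: e_2 = (-2.80, -2.56);  n_2 = (-0.6748, +0.7380)
edge 3: e_3 = (+0.30, -4.12);  n_3 = (-0.9974, -0.0726)
∠(n_2, n_3) = 51.73°
δ = |180° − 51.73°| = 128.27°
128.27° > 2α = 73.74°  →  invalid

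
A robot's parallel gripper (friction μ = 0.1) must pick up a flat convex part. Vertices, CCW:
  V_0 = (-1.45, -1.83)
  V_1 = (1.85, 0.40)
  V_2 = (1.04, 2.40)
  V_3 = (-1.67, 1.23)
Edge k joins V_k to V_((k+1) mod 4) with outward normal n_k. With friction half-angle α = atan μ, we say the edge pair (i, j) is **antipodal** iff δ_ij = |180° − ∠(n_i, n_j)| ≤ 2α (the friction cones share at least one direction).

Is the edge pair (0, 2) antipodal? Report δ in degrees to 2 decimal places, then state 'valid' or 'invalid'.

δ = 10.70°, valid

α = atan 0.1 = 5.71°;  2α = 11.42°
edge 0: e_0 = (+3.30, +2.23);  n_0 = (+0.5599, -0.8286)
edge 2: e_2 = (-2.71, -1.17);  n_2 = (-0.3964, +0.9181)
∠(n_0, n_2) = 169.30°
δ = |180° − 169.30°| = 10.70°
10.70° ≤ 2α = 11.42°  →  valid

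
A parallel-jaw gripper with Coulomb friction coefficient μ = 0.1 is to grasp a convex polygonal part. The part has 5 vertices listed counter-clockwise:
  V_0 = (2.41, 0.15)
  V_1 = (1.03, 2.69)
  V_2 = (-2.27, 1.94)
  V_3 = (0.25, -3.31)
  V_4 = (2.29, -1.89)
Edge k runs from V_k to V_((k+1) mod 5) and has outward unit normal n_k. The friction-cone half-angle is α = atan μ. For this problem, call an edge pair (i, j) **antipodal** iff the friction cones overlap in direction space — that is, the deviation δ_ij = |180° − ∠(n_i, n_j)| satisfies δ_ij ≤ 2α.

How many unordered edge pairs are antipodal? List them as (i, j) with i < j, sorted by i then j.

count = 1; pairs: (0,2)

α = atan 0.1 = 5.71°;  2α = 11.42°
n_0 = (+0.8787, +0.4774)
n_1 = (-0.2216, +0.9751)
n_2 = (-0.9015, -0.4327)
n_3 = (+0.5713, -0.8207)
n_4 = (+0.9983, -0.0587)
  (0,1): δ = 105.71°  ·
  (0,2): δ = 2.87°  ✓
  (0,3): δ = 96.33°  ·
  (0,4): δ = 148.12°  ·
  (1,2): δ = 77.16°  ·
  (1,3): δ = 22.04°  ·
  (1,4): δ = 73.83°  ·
  (2,3): δ = 80.80°  ·
  (2,4): δ = 29.01°  ·
  (3,4): δ = 128.21°  ·
antipodal pairs: 1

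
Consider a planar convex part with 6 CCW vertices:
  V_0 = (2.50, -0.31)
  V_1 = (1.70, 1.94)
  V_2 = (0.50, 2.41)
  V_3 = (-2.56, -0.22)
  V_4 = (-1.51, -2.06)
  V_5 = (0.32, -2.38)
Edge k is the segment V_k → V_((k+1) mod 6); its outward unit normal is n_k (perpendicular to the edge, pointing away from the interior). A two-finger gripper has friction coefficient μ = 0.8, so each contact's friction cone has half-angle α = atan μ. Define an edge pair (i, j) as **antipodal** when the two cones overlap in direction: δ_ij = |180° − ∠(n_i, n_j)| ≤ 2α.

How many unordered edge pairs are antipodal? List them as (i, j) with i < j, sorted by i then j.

α = atan 0.8 = 38.66°;  2α = 77.32°
n_0 = (+0.9422, +0.3350)
n_1 = (+0.3647, +0.9311)
n_2 = (-0.6518, +0.7584)
n_3 = (-0.8685, -0.4956)
n_4 = (-0.1722, -0.9851)
n_5 = (+0.6886, -0.7252)
  (0,1): δ = 130.96°  ·
  (0,2): δ = 68.89°  ✓
  (0,3): δ = 10.14°  ✓
  (0,4): δ = 60.51°  ✓
  (0,5): δ = 113.94°  ·
  (1,2): δ = 117.93°  ·
  (1,3): δ = 38.90°  ✓
  (1,4): δ = 11.47°  ✓
  (1,5): δ = 64.91°  ✓
  (2,3): δ = 100.97°  ·
  (2,4): δ = 50.60°  ✓
  (2,5): δ = 2.84°  ✓
  (3,4): δ = 129.63°  ·
  (3,5): δ = 76.19°  ✓
  (4,5): δ = 126.56°  ·
antipodal pairs: 9

count = 9; pairs: (0,2), (0,3), (0,4), (1,3), (1,4), (1,5), (2,4), (2,5), (3,5)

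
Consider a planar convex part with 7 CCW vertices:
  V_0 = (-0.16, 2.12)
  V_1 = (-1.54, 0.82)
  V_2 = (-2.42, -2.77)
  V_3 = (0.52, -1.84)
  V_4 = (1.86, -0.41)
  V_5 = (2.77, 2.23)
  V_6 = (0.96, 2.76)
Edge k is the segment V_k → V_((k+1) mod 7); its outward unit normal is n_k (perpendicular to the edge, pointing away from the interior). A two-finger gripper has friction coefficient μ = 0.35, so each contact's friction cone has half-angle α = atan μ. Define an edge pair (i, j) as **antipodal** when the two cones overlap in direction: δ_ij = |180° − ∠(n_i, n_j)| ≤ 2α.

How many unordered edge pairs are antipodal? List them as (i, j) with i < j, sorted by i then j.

α = atan 0.35 = 19.29°;  2α = 38.58°
n_0 = (-0.6857, +0.7279)
n_1 = (-0.9712, +0.2381)
n_2 = (+0.3016, -0.9534)
n_3 = (+0.7297, -0.6838)
n_4 = (+0.9454, -0.3259)
n_5 = (+0.2810, +0.9597)
n_6 = (-0.4961, +0.8682)
  (0,1): δ = 147.06°  ·
  (0,2): δ = 25.74°  ✓
  (0,3): δ = 3.57°  ✓
  (0,4): δ = 27.69°  ✓
  (0,5): δ = 120.39°  ·
  (0,6): δ = 166.45°  ·
  (1,2): δ = 58.67°  ·
  (1,3): δ = 29.37°  ✓
  (1,4): δ = 5.25°  ✓
  (1,5): δ = 87.45°  ·
  (1,6): δ = 133.52°  ·
  (2,3): δ = 150.69°  ·
  (2,4): δ = 126.57°  ·
  (2,5): δ = 33.87°  ✓
  (2,6): δ = 12.19°  ✓
  (3,4): δ = 155.88°  ·
  (3,5): δ = 63.18°  ·
  (3,6): δ = 17.12°  ✓
  (4,5): δ = 87.30°  ·
  (4,6): δ = 41.24°  ·
  (5,6): δ = 133.93°  ·
antipodal pairs: 8

count = 8; pairs: (0,2), (0,3), (0,4), (1,3), (1,4), (2,5), (2,6), (3,6)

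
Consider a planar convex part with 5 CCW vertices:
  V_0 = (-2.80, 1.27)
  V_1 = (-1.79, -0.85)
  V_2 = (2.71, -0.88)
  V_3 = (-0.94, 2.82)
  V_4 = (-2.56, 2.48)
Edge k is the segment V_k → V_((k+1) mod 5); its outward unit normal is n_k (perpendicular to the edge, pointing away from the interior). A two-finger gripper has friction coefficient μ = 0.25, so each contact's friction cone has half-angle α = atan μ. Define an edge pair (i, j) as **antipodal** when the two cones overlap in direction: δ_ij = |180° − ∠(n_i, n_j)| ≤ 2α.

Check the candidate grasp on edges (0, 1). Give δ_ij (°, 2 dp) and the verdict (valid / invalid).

δ = 115.86°, invalid

α = atan 0.25 = 14.04°;  2α = 28.07°
edge 0: e_0 = (+1.01, -2.12);  n_0 = (-0.9028, -0.4301)
edge 1: e_1 = (+4.50, -0.03);  n_1 = (-0.0067, -1.0000)
∠(n_0, n_1) = 64.14°
δ = |180° − 64.14°| = 115.86°
115.86° > 2α = 28.07°  →  invalid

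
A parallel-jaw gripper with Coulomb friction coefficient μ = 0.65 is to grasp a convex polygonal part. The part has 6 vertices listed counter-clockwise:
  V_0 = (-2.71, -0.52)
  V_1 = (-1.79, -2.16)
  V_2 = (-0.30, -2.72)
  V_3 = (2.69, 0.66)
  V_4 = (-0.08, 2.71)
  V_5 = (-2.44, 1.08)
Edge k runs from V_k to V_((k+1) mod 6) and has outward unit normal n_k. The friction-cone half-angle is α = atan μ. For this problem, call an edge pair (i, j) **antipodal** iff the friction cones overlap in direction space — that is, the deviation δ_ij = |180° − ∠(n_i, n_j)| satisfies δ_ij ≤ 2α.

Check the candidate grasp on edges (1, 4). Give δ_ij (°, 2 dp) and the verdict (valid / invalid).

δ = 55.23°, valid

α = atan 0.65 = 33.02°;  2α = 66.05°
edge 1: e_1 = (+1.49, -0.56);  n_1 = (-0.3518, -0.9361)
edge 4: e_4 = (-2.36, -1.63);  n_4 = (-0.5683, +0.8228)
∠(n_1, n_4) = 124.77°
δ = |180° − 124.77°| = 55.23°
55.23° ≤ 2α = 66.05°  →  valid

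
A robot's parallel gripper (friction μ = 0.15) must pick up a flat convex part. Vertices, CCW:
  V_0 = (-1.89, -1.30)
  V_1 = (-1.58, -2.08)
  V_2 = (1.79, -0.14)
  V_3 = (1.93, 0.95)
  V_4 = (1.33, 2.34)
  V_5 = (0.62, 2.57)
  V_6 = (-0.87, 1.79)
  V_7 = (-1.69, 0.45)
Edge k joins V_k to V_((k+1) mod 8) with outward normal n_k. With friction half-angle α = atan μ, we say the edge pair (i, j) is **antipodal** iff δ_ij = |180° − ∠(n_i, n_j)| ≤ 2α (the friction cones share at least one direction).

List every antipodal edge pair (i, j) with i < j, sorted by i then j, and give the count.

count = 3; pairs: (0,3), (1,5), (2,7)

α = atan 0.15 = 8.53°;  2α = 17.06°
n_0 = (-0.9293, -0.3693)
n_1 = (+0.4989, -0.8667)
n_2 = (+0.9919, -0.1274)
n_3 = (+0.9181, +0.3963)
n_4 = (+0.3082, +0.9513)
n_5 = (-0.4638, +0.8859)
n_6 = (-0.8530, +0.5220)
n_7 = (-0.9935, +0.1135)
  (0,1): δ = 81.75°  ·
  (0,2): δ = 28.99°  ·
  (0,3): δ = 1.67°  ✓
  (0,4): δ = 50.38°  ·
  (0,5): δ = 95.96°  ·
  (0,6): δ = 126.86°  ·
  (0,7): δ = 151.81°  ·
  (1,2): δ = 127.25°  ·
  (1,3): δ = 96.58°  ·
  (1,4): δ = 47.88°  ·
  (1,5): δ = 2.30°  ✓
  (1,6): δ = 28.61°  ·
  (1,7): δ = 53.55°  ·
  (2,3): δ = 149.33°  ·
  (2,4): δ = 100.63°  ·
  (2,5): δ = 55.05°  ·
  (2,6): δ = 24.15°  ·
  (2,7): δ = 0.80°  ✓
  (3,4): δ = 131.30°  ·
  (3,5): δ = 85.72°  ·
  (3,6): δ = 54.81°  ·
  (3,7): δ = 29.87°  ·
  (4,5): δ = 134.42°  ·
  (4,6): δ = 103.51°  ·
  (4,7): δ = 78.57°  ·
  (5,6): δ = 149.10°  ·
  (5,7): δ = 124.15°  ·
  (6,7): δ = 155.06°  ·
antipodal pairs: 3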